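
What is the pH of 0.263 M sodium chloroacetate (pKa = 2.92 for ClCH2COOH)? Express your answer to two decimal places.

ClCH2COO- is the conjugate base of the weak acid ClCH2COOH.
Ka = 10^(−2.92) = 1.20 × 10^-3
Kb = Kw/Ka = 1.0×10^-14 / 1.20 × 10^-3 = 8.33 × 10^-12
Kb = [OH-]²/(0.263 − [OH-]) = 8.33 × 10^-12
Since Kb ≪ C₀, [OH-] ≈ √(Kb·C₀) = 1.48 × 10^-6 M.
Check: 0.00056% ionized — well under 5%, approximation valid.
pOH = −log(1.48 × 10^-6) = 5.83; pH = 14.00 − 5.83 = 8.17

pH = 8.17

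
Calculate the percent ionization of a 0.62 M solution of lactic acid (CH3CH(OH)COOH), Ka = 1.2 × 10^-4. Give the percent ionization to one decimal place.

1.4%

CH3CH(OH)COOH ⇌ CH3CH(OH)COO- + H+; let x = [H+] at equilibrium.
x ≈ √(Ka·C₀) = √(1.2 × 10^-4 × 0.62) = 8.63 × 10^-3 M
Fraction ionized = 8.63 × 10^-3 / 0.62 = 0.0139 → 1.4%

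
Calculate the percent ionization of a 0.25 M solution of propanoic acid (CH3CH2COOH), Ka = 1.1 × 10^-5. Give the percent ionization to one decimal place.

0.7%

CH3CH2COOH ⇌ CH3CH2COO- + H+; let x = [H+] at equilibrium.
x ≈ √(Ka·C₀) = √(1.1 × 10^-5 × 0.25) = 1.66 × 10^-3 M
Fraction ionized = 1.66 × 10^-3 / 0.25 = 0.0066 → 0.7%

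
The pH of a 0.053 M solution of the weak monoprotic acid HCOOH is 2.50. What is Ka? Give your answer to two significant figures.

[H+] = 10^(-2.50) = 3.16 × 10^-3 M
At equilibrium [HA] = 0.053 − 3.16 × 10^-3 = 4.98 × 10^-2 M
Ka = [H+][A-]/[HA] = (3.16 × 10^-3)² / 4.98 × 10^-2 = 2.0 × 10^-4

Ka = 2.0 × 10^-4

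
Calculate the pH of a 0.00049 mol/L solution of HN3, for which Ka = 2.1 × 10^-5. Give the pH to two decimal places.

pH = 4.04

HN3 ⇌ N3- + H+
Ka = [H+]²/(0.00049 − [H+]) = 2.1 × 10^-5
Here C₀/Ka ≈ 23.3, so the small-[H+] approximation fails. Use the quadratic:
[H+] = (−Ka + √(Ka² + 4·Ka·C₀))/2 = 9.15 × 10^-5 M
pH = −log[H+] = −log(9.15 × 10^-5) = 4.04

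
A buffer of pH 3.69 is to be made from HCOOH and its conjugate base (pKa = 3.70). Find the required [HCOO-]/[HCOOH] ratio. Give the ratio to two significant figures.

pH = pKa + log(r) ⇒ log(r) = 3.69 − 3.70 = -0.01
r = [HCOO-]/[HCOOH] = 10^(-0.01) = 0.977

ratio = 0.98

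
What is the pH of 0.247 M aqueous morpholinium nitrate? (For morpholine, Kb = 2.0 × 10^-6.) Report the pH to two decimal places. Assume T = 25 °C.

pH = 4.45

C4H8ONH2+ is the conjugate acid of the weak base C4H8ONH.
Ka = Kw/Kb = 1.0×10^-14 / 2.0 × 10^-6 = 5.00 × 10^-9
Ka = [H+]²/(0.247 − [H+]) = 5.00 × 10^-9
Assume [H+] ≪ 0.247: [H+] ≈ √(5.00 × 10^-9 × 0.247) = 3.51 × 10^-5 M
pH = −log(3.51 × 10^-5) = 4.45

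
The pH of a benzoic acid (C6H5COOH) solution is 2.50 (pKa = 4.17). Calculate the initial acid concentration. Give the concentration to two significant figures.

[H+] = 10^(-2.50) = 3.16 × 10^-3 M = x
Ka = 10^(−4.17) = 6.76 × 10^-5
Ka = x²/(C₀ − x) ⇒ C₀ = x + x²/Ka
C₀ = 3.16 × 10^-3 + (3.16 × 10^-3)²/(6.76 × 10^-5) = 1.51 × 10^-1 M

C₀ = 1.5 × 10^-1 M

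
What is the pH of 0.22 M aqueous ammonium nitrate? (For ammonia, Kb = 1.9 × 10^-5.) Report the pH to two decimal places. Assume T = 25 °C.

pH = 4.97

NH4+ is the conjugate acid of the weak base NH3.
Ka = Kw/Kb = 1.0×10^-14 / 1.9 × 10^-5 = 5.26 × 10^-10
Ka = x²/(0.22 − x) = 5.26 × 10^-10
Since Ka ≪ C₀, x ≈ √(Ka·C₀) = 1.08 × 10^-5 M.
Check: 0.0049% ionized — well under 5%, approximation valid.
pH = −log(1.08 × 10^-5) = 4.97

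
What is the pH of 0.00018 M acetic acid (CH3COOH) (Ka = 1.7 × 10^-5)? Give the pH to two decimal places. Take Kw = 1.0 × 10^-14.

pH = 4.32

CH3COOH ⇌ CH3COO- + H+
Ka = [H+]²/(0.00018 − [H+]) = 1.7 × 10^-5
Here C₀/Ka ≈ 10.6, so the small-[H+] approximation fails. Use the quadratic:
[H+] = (−Ka + √(Ka² + 4·Ka·C₀))/2 = 4.75 × 10^-5 M
pH = −log(4.75 × 10^-5) = 4.32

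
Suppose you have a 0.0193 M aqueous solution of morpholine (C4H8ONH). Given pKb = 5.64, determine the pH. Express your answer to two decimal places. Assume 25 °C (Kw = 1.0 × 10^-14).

pH = 10.32

C4H8ONH + H2O ⇌ C4H8ONH2+ + OH-
Kb = 10^(−5.64) = 2.29 × 10^-6
Let x = [OH-] at equilibrium. Kb = x²/(0.0193 − x).
Neglecting x in the denominator: x = √(2.29 × 10^-6 × 0.0193) = 2.10 × 10^-4 M
Check: 1.1% ionized — well under 5%, approximation valid.
pOH = 3.68, so pH = 14.00 − pOH = 10.32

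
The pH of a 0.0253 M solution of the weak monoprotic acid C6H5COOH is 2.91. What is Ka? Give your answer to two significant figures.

[H+] = 10^(-2.91) = 1.23 × 10^-3 M
At equilibrium [HA] = 0.0253 − 1.23 × 10^-3 = 2.41 × 10^-2 M
Ka = [H+][A-]/[HA] = (1.23 × 10^-3)² / 2.41 × 10^-2 = 6.3 × 10^-5

Ka = 6.3 × 10^-5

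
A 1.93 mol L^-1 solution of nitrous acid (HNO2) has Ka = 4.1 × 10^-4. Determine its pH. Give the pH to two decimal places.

pH = 1.55

HNO2 ⇌ NO2- + H+
Ka = [H+]²/(1.93 − [H+]) = 4.1 × 10^-4
Neglecting [H+] in the denominator: [H+] = √(4.1 × 10^-4 × 1.93) = 2.81 × 10^-2 M
([H+]/C₀ = 1.5% < 5%, so the approximation holds.)
pH = −log(2.81 × 10^-2) = 1.55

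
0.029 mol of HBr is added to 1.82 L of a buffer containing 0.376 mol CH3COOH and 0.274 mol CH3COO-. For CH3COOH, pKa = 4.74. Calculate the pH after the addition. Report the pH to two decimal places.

After neutralization: n(CH3COOH) = 0.405 mol, n(CH3COO-) = 0.245 mol.
pH = pKa + log(n_CH3COO-/n_CH3COOH) = 4.74 + log(0.245/0.405) = 4.74 + (-0.218)

pH = 4.52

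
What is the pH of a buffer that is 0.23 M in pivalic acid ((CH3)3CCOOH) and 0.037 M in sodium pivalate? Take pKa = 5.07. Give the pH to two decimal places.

pH = 4.28

Henderson–Hasselbalch: pH = pKa + log([(CH3)3CCOO-]/[(CH3)3CCOOH]) = 5.07 + log(0.037/0.23)
pH = 5.07 + (-0.794) = 4.28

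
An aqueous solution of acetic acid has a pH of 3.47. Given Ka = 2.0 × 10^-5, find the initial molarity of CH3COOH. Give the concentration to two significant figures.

[H+] = 10^(-3.47) = 3.39 × 10^-4 M = x
Ka = x²/(C₀ − x) ⇒ C₀ = x + x²/Ka
C₀ = 3.39 × 10^-4 + (3.39 × 10^-4)²/(2.0 × 10^-5) = 6.09 × 10^-3 M

C₀ = 6.1 × 10^-3 M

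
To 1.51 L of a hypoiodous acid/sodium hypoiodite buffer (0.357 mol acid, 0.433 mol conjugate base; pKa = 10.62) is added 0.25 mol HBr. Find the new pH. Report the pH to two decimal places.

pH = 10.10

After neutralization: n(HOI) = 0.607 mol, n(OI-) = 0.183 mol.
pH = pKa + log(n_OI-/n_HOI) = 10.62 + log(0.183/0.607) = 10.62 + (-0.521)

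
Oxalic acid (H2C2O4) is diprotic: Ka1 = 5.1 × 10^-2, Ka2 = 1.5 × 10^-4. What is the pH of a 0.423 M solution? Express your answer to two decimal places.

pH = 0.91

Ka1 ≫ Ka2, so treat the first dissociation as the only significant source of H+.
Ka1 = x²/(0.423 − x) = 5.1 × 10^-2
Solving the quadratic: x = (−Ka1 + √(Ka1² + 4·Ka1·C₀))/2 = 1.24 × 10^-1 M
pH = −log(1.24 × 10^-1) = 0.91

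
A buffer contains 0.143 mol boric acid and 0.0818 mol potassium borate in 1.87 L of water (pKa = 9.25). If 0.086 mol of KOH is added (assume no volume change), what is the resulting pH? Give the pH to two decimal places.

pH = 9.72

OH- converts B(OH)3 to B(OH)4-: B(OH)3 → 0.057 mol, B(OH)4- → 0.168 mol.
pH = pKa + log(n_B(OH)4-/n_B(OH)3) = 9.25 + log(0.168/0.057) = 9.25 + (+0.469)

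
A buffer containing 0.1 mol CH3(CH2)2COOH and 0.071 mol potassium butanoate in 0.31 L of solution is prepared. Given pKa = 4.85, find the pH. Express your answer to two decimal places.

pH = 4.70

pH = pKa + log([A⁻]/[HA]) = 4.85 + log(0.071/0.1)
pH = 4.85 + (-0.149) = 4.70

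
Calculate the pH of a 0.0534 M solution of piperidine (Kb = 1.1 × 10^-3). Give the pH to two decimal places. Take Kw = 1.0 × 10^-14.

C5H10NH + H2O ⇌ C5H10NH2+ + OH-
Kb = [OH-]²/(0.0534 − [OH-]) = 1.1 × 10^-3
[OH-] is not negligible relative to C₀; solve [OH-]² + 0.0011·[OH-] − 5.87e-05 = 0.
[OH-] = [−0.0011 + √(0.0011² + 0.000235)]/2 = 7.13 × 10^-3 M
pOH = −log(7.13 × 10^-3) = 2.15; pH = 14.00 − 2.15 = 11.85

pH = 11.85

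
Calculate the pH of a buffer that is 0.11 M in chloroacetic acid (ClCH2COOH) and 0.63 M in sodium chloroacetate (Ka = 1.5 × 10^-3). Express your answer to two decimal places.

pH = 3.58

pKa = −log(1.5 × 10^-3) = 2.824
Henderson–Hasselbalch: pH = pKa + log([ClCH2COO-]/[ClCH2COOH]) = 2.824 + log(0.63/0.11)
pH = 2.824 + (+0.758) = 3.58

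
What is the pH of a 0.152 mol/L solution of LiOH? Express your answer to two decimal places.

pH = 13.18

LiOH is a strong base; [OH-] = 0.152 M.
pOH = -log(0.152) = 0.82
pH = 14.00 - 0.82 = 13.18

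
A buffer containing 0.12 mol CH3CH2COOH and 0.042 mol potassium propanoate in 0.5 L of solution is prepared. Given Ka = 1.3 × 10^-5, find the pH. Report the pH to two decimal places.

pKa = −log(1.3 × 10^-5) = 4.886
Henderson–Hasselbalch: pH = pKa + log([CH3CH2COO-]/[CH3CH2COOH]) = 4.886 + log(0.042/0.12)
pH = 4.886 + (-0.456) = 4.43

pH = 4.43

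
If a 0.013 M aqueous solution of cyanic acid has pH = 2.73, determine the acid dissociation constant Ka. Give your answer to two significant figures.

[H+] = 10^(-2.73) = 1.86 × 10^-3 M
At equilibrium [HA] = 0.013 − 1.86 × 10^-3 = 1.11 × 10^-2 M
Ka = [H+][A-]/[HA] = (1.86 × 10^-3)² / 1.11 × 10^-2 = 3.1 × 10^-4

Ka = 3.1 × 10^-4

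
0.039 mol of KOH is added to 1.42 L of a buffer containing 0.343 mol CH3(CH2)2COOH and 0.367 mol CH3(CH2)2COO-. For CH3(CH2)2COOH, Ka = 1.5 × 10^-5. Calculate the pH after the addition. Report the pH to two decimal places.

OH- converts CH3(CH2)2COOH to CH3(CH2)2COO-: CH3(CH2)2COOH → 0.304 mol, CH3(CH2)2COO- → 0.406 mol.
pKa = −log(1.5 × 10^-5) = 4.824
Henderson–Hasselbalch with mole ratio 0.406/0.304: pH = 4.824 + (+0.126)

pH = 4.95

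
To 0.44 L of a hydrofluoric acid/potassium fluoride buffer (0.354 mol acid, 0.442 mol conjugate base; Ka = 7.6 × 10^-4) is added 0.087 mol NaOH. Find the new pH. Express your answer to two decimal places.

After neutralization: n(HF) = 0.267 mol, n(F-) = 0.529 mol.
pKa = −log(7.6 × 10^-4) = 3.119
Henderson–Hasselbalch with mole ratio 0.529/0.267: pH = 3.119 + (+0.297)

pH = 3.42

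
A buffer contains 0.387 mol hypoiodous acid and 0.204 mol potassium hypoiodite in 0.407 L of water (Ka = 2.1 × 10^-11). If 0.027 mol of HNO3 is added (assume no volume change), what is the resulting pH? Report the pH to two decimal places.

pH = 10.31

Added H+ converts OI- to HOI: HOI → 0.414 mol, OI- → 0.177 mol.
pKa = −log(2.1 × 10^-11) = 10.678
pH = pKa + log([A⁻]/[HA]) = 10.678 + log(0.177/0.414) = 10.678 -0.369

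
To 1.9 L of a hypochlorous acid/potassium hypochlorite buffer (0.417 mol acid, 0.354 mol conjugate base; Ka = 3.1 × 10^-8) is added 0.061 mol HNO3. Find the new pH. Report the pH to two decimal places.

pH = 7.30

After neutralization: n(HOCl) = 0.478 mol, n(OCl-) = 0.293 mol.
pKa = −log(3.1 × 10^-8) = 7.509
pH = pKa + log(n_OCl-/n_HOCl) = 7.509 + log(0.293/0.478) = 7.509 + (-0.213)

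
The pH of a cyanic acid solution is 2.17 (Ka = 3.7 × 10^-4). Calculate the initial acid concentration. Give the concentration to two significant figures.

C₀ = 1.3 × 10^-1 M

[H+] = 10^(-2.17) = 6.76 × 10^-3 M = x
Ka = x²/(C₀ − x) ⇒ C₀ = x + x²/Ka
C₀ = 6.76 × 10^-3 + (6.76 × 10^-3)²/(3.7 × 10^-4) = 1.30 × 10^-1 M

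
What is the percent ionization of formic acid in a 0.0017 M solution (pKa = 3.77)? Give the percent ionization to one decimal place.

27.0%

HCOOH ⇌ HCOO- + H+; let x = [H+] at equilibrium.
Ka = 10^(−3.77) = 1.70 × 10^-4
Solve x² + 0.00017x − 2.89e-07 = 0 → x = 4.59 × 10^-4 M
Fraction ionized = 4.59 × 10^-4 / 0.0017 = 0.2700 → 27.0%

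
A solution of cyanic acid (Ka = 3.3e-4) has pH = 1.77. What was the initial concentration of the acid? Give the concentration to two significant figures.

[H+] = 10^(-1.77) = 1.70 × 10^-2 M = x
Ka = x²/(C₀ − x) ⇒ C₀ = x + x²/Ka
C₀ = 1.70 × 10^-2 + (1.70 × 10^-2)²/(3.3 × 10^-4) = 8.93 × 10^-1 M

C₀ = 8.9 × 10^-1 M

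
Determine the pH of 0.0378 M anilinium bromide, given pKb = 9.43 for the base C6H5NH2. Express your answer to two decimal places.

pH = 3.00

C6H5NH3+ is the conjugate acid of the weak base C6H5NH2.
Kb = 10^(−9.43) = 3.72 × 10^-10
Ka = Kw/Kb = 1.0×10^-14 / 3.72 × 10^-10 = 2.69 × 10^-5
Ka = x²/(0.0378 − x) = 2.69 × 10^-5
Neglecting x in the denominator: x = √(2.69 × 10^-5 × 0.0378) = 1.01 × 10^-3 M
pH = −log(1.01 × 10^-3) = 3.00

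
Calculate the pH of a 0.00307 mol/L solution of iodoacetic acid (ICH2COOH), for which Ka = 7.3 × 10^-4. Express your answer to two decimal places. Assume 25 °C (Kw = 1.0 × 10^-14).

pH = 2.93

ICH2COOH ⇌ ICH2COO- + H+
Ka = x²/(0.00307 − x) = 7.3 × 10^-4
The 5% rule fails; solving x² + Ka·x − Ka·C₀ = 0 exactly:
x = (−Ka + √(Ka² + 4·Ka·C₀))/2 = 1.18 × 10^-3 M
pH = −log[H+] = −log(1.18 × 10^-3) = 2.93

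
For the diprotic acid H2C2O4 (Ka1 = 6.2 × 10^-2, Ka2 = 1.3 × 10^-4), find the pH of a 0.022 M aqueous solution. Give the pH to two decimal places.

pH = 1.76

Since Ka1 ≫ Ka2, the first ionization dominates [H+].
Ka1 = x²/(0.022 − x) = 6.2 × 10^-2
Solving the quadratic: x = (−Ka1 + √(Ka1² + 4·Ka1·C₀))/2 = 1.72 × 10^-2 M
pH = −log(1.72 × 10^-2) = 1.76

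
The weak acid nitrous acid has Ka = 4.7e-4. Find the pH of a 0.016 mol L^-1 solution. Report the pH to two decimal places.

HNO2 ⇌ NO2- + H+
Ka = x²/(0.016 − x) = 4.7 × 10^-4
Here C₀/Ka ≈ 34, so the small-x approximation fails. Use the quadratic:
x = [−0.00047 + √(0.00047² + 3.01e-05)]/2 = 2.52 × 10^-3 M
pH = −log[H+] = −log(2.52 × 10^-3) = 2.60

pH = 2.60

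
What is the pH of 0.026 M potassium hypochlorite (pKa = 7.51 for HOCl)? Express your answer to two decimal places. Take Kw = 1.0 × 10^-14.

pH = 9.96

OCl- is the conjugate base of the weak acid HOCl.
Ka = 10^(−7.51) = 3.09 × 10^-8
Kb = Kw/Ka = 1.0×10^-14 / 3.09 × 10^-8 = 3.24 × 10^-7
Let x = [OH-] at equilibrium. Kb = x²/(0.026 − x).
Neglecting x in the denominator: x = √(3.24 × 10^-7 × 0.026) = 9.18 × 10^-5 M
pOH = 4.04, so pH = 14.00 − pOH = 9.96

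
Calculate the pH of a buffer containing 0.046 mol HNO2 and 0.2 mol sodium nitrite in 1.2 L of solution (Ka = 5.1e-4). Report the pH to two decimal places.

pH = 3.93

pKa = −log(5.1 × 10^-4) = 3.292
Using pH = pKa + log([base]/[acid]) with [base]/[acid] = 0.2/0.046:
pH = 3.292 + (+0.638) = 3.93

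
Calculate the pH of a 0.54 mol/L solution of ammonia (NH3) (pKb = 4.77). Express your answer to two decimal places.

pH = 11.48

NH3 + H2O ⇌ NH4+ + OH-
Kb = 10^(−4.77) = 1.70 × 10^-5
From the ICE table, Kb = x²/(0.54 − x) = 1.70 × 10^-5.
Since Kb ≪ C₀, x ≈ √(Kb·C₀) = 3.03 × 10^-3 M.
(x/C₀ = 0.56% < 5%, so the approximation holds.)
pOH = 2.52, so pH = 14.00 − pOH = 11.48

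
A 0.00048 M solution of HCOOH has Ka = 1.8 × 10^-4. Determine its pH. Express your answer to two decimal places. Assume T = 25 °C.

pH = 3.66

HCOOH ⇌ HCOO- + H+
From the ICE table, Ka = [H+]²/(0.00048 − [H+]) = 1.8 × 10^-4.
[H+] is not negligible relative to C₀; solve [H+]² + 0.00018·[H+] − 8.64e-08 = 0.
[H+] = (−Ka + √(Ka² + 4·Ka·C₀))/2 = 2.17 × 10^-4 M
pH = −log[H+] = −log(2.17 × 10^-4) = 3.66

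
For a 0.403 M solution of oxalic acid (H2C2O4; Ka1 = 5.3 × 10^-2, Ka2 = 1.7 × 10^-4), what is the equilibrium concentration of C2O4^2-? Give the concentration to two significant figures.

First ionization gives [H+] ≈ [HC2O4-] = 1.22 × 10^-1 M.
Second step: Ka2 = [H+][C2O4^2-]/[HC2O4-] ≈ [C2O4^2-] (since [H+] ≈ [HC2O4-]).
So [C2O4^2-] ≈ Ka2.

1.7 × 10^-4 M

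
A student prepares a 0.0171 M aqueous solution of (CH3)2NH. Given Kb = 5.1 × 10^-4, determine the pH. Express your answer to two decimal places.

pH = 11.43

(CH3)2NH + H2O ⇌ (CH3)2NH2+ + OH-
Kb = [OH-]²/(0.0171 − [OH-]) = 5.1 × 10^-4
[OH-] is not negligible relative to C₀; solve [OH-]² + 0.00051·[OH-] − 8.72e-06 = 0.
[OH-] = (−Kb + √(Kb² + 4·Kb·C₀))/2 = 2.71 × 10^-3 M
pOH = −log(2.71 × 10^-3) = 2.57; pH = 14.00 − 2.57 = 11.43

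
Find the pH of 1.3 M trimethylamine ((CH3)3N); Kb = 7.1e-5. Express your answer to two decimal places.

pH = 11.98

(CH3)3N + H2O ⇌ (CH3)3NH+ + OH-
Kb = [OH-]²/(1.3 − [OH-]) = 7.1 × 10^-5
Since Kb ≪ C₀, [OH-] ≈ √(Kb·C₀) = 9.61 × 10^-3 M.
pOH = −log(9.61 × 10^-3) = 2.02; pH = 14.00 − 2.02 = 11.98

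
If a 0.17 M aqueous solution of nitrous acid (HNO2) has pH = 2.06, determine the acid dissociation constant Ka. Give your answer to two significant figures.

Ka = 4.7 × 10^-4

[H+] = 10^(-2.06) = 8.71 × 10^-3 M
At equilibrium [HA] = 0.17 − 8.71 × 10^-3 = 1.61 × 10^-1 M
Ka = [H+][A-]/[HA] = (8.71 × 10^-3)² / 1.61 × 10^-1 = 4.7 × 10^-4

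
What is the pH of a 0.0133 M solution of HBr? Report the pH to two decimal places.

pH = 1.88

HBr is a strong acid and dissociates completely, so [H+] = 0.0133 M.
pH = -log(0.0133) = 1.88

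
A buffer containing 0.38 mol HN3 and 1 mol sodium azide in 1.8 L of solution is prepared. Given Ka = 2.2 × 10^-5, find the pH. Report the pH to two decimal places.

pH = 5.08

pKa = −log(2.2 × 10^-5) = 4.658
pH = pKa + log([A⁻]/[HA]) = 4.658 + log(1/0.38)
pH = 4.658 + (+0.420) = 5.08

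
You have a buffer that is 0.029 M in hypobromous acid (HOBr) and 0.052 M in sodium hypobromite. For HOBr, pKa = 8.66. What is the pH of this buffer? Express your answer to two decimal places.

pH = 8.91

Using pH = pKa + log([base]/[acid]) with [base]/[acid] = 0.052/0.029:
pH = 8.66 + (+0.254) = 8.91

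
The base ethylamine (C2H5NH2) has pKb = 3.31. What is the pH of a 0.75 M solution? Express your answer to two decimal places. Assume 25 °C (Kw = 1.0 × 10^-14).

pH = 12.28

C2H5NH2 + H2O ⇌ C2H5NH3+ + OH-
Kb = 10^(−3.31) = 4.90 × 10^-4
From the ICE table, Kb = [OH-]²/(0.75 − [OH-]) = 4.90 × 10^-4.
Assume [OH-] ≪ 0.75: [OH-] ≈ √(4.90 × 10^-4 × 0.75) = 1.92 × 10^-2 M
Check: 2.6% ionized — well under 5%, approximation valid.
pOH = 1.72, so pH = 14.00 − pOH = 12.28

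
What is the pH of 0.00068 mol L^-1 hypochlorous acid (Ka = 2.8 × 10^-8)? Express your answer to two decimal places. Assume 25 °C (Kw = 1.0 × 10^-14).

HOCl ⇌ OCl- + H+
From the ICE table, Ka = [H+]²/(0.00068 − [H+]) = 2.8 × 10^-8.
Assume [H+] ≪ 0.00068: [H+] ≈ √(2.8 × 10^-8 × 0.00068) = 4.36 × 10^-6 M
([H+]/C₀ = 0.64% < 5%, so the approximation holds.)
pH = −log[H+] = −log(4.36 × 10^-6) = 5.36

pH = 5.36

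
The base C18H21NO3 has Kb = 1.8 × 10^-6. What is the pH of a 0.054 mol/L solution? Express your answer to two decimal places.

pH = 10.49

C18H21NO3 + H2O ⇌ C18H22NO3+ + OH-
From the ICE table, Kb = [OH-]²/(0.054 − [OH-]) = 1.8 × 10^-6.
Assume [OH-] ≪ 0.054: [OH-] ≈ √(1.8 × 10^-6 × 0.054) = 3.12 × 10^-4 M
pOH = 3.51, so pH = 14.00 − pOH = 10.49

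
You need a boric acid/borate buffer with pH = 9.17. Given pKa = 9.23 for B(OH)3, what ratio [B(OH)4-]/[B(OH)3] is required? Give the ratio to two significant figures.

ratio = 0.87

pH = pKa + log(r) ⇒ log(r) = 9.17 − 9.23 = -0.06
r = [B(OH)4-]/[B(OH)3] = 10^(-0.06) = 0.871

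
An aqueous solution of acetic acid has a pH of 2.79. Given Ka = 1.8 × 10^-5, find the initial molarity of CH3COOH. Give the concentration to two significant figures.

C₀ = 1.5 × 10^-1 M

[H+] = 10^(-2.79) = 1.62 × 10^-3 M = x
Ka = x²/(C₀ − x) ⇒ C₀ = x + x²/Ka
C₀ = 1.62 × 10^-3 + (1.62 × 10^-3)²/(1.8 × 10^-5) = 1.47 × 10^-1 M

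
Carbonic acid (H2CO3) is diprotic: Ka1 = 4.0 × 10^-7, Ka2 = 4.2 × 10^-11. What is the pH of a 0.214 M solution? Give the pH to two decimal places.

Ka1 ≫ Ka2, so treat the first dissociation as the only significant source of H+.
Ka1 = x²/(0.214 − x) = 4.0 × 10^-7
x ≈ √(4.0 × 10^-7 × 0.214) = 2.93 × 10^-4 M
pH = −log(2.93 × 10^-4) = 3.53

pH = 3.53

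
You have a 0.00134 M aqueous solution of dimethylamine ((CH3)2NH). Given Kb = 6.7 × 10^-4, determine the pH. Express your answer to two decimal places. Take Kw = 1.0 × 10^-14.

(CH3)2NH + H2O ⇌ (CH3)2NH2+ + OH-
Kb = [OH-]²/(0.00134 − [OH-]) = 6.7 × 10^-4
[OH-] is not negligible relative to C₀; solve [OH-]² + 0.00067·[OH-] − 8.98e-07 = 0.
[OH-] = (−Kb + √(Kb² + 4·Kb·C₀))/2 = 6.70 × 10^-4 M
pOH = 3.17, so pH = 14.00 − pOH = 10.83

pH = 10.83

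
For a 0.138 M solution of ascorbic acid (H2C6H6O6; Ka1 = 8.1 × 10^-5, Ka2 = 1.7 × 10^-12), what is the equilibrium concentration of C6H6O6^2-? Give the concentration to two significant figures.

First ionization gives [H+] ≈ [HC6H6O6-] = 3.34 × 10^-3 M.
Second step: Ka2 = [H+][C6H6O6^2-]/[HC6H6O6-] ≈ [C6H6O6^2-] (since [H+] ≈ [HC6H6O6-]).
So [C6H6O6^2-] ≈ Ka2.

1.7 × 10^-12 M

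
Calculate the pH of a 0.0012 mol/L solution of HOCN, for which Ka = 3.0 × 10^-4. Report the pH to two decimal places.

pH = 3.33

HOCN ⇌ OCN- + H+
Ka = x²/(0.0012 − x) = 3.0 × 10^-4
The 5% rule fails; solving x² + Ka·x − Ka·C₀ = 0 exactly:
x = (−Ka + √(Ka² + 4·Ka·C₀))/2 = 4.68 × 10^-4 M
pH = −log(4.68 × 10^-4) = 3.33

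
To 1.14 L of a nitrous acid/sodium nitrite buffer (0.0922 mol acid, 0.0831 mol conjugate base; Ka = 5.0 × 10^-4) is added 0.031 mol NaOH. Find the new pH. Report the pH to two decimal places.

After neutralization: n(HNO2) = 0.0612 mol, n(NO2-) = 0.114 mol.
pKa = −log(5.0 × 10^-4) = 3.301
Henderson–Hasselbalch with mole ratio 0.114/0.0612: pH = 3.301 + (+0.270)

pH = 3.57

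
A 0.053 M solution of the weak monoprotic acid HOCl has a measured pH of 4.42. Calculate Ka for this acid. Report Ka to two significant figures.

Ka = 2.7 × 10^-8

[H+] = 10^(-4.42) = 3.80 × 10^-5 M
At equilibrium [HA] = 0.053 − 3.80 × 10^-5 = 5.30 × 10^-2 M
Ka = [H+][A-]/[HA] = (3.80 × 10^-5)² / 5.30 × 10^-2 = 2.7 × 10^-8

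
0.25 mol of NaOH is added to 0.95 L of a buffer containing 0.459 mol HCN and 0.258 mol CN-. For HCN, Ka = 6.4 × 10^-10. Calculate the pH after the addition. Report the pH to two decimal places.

pH = 9.58

After neutralization: n(HCN) = 0.209 mol, n(CN-) = 0.508 mol.
pKa = −log(6.4 × 10^-10) = 9.194
pH = pKa + log([A⁻]/[HA]) = 9.194 + log(0.508/0.209) = 9.194 +0.386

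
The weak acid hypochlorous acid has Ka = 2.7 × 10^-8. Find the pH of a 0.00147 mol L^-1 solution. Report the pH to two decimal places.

HOCl ⇌ OCl- + H+
Ka = x²/(0.00147 − x) = 2.7 × 10^-8
Since Ka ≪ C₀, x ≈ √(Ka·C₀) = 6.30 × 10^-6 M.
(x/C₀ = 0.43% < 5%, so the approximation holds.)
pH = −log(6.30 × 10^-6) = 5.20

pH = 5.20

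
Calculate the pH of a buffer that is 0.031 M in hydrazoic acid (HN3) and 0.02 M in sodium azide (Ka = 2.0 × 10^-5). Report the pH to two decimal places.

pKa = −log(2.0 × 10^-5) = 4.699
Henderson–Hasselbalch: pH = pKa + log([N3-]/[HN3]) = 4.699 + log(0.02/0.031)
pH = 4.699 + (-0.190) = 4.51

pH = 4.51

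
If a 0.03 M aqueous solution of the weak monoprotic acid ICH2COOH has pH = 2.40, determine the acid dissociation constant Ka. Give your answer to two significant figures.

[H+] = 10^(-2.40) = 3.98 × 10^-3 M
At equilibrium [HA] = 0.03 − 3.98 × 10^-3 = 2.60 × 10^-2 M
Ka = [H+][A-]/[HA] = (3.98 × 10^-3)² / 2.60 × 10^-2 = 6.1 × 10^-4

Ka = 6.1 × 10^-4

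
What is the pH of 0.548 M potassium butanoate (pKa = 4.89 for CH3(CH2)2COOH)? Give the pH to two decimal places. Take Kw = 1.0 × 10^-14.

CH3(CH2)2COO- is the conjugate base of the weak acid CH3(CH2)2COOH.
Ka = 10^(−4.89) = 1.29 × 10^-5
Kb = Kw/Ka = 1.0×10^-14 / 1.29 × 10^-5 = 7.75 × 10^-10
From the ICE table, Kb = x²/(0.548 − x) = 7.75 × 10^-10.
Assume x ≪ 0.548: x ≈ √(7.75 × 10^-10 × 0.548) = 2.06 × 10^-5 M
Check: 0.0038% ionized — well under 5%, approximation valid.
pOH = 4.69, so pH = 14.00 − pOH = 9.31

pH = 9.31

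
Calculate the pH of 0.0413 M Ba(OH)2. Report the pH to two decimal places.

Ba(OH)2 is a strong base (each formula unit releases 2 OH-); [OH-] = 0.0826 M.
pOH = -log(0.0826) = 1.08
pH = 14.00 - 1.08 = 12.92

pH = 12.92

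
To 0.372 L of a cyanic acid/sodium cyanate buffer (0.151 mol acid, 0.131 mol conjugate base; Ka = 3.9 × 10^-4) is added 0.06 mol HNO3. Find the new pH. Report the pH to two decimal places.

pH = 2.94

Added H+ converts OCN- to HOCN: HOCN → 0.211 mol, OCN- → 0.071 mol.
pKa = −log(3.9 × 10^-4) = 3.409
pH = pKa + log(n_OCN-/n_HOCN) = 3.409 + log(0.071/0.211) = 3.409 + (-0.473)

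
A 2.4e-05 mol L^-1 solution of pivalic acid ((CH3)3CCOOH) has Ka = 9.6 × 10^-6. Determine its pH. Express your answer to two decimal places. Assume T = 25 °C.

(CH3)3CCOOH ⇌ (CH3)3CCOO- + H+
Let x = [H+] at equilibrium. Ka = x²/(2.4e-05 − x).
The 5% rule fails; solving x² + Ka·x − Ka·C₀ = 0 exactly:
x = (−Ka + √(Ka² + 4·Ka·C₀))/2 = 1.11 × 10^-5 M
pH = −log(1.11 × 10^-5) = 4.95

pH = 4.95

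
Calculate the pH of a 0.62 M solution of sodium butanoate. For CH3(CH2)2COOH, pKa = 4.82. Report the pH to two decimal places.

pH = 9.31

CH3(CH2)2COO- is the conjugate base of the weak acid CH3(CH2)2COOH.
Ka = 10^(−4.82) = 1.51 × 10^-5
Kb = Kw/Ka = 1.0×10^-14 / 1.51 × 10^-5 = 6.62 × 10^-10
From the ICE table, Kb = x²/(0.62 − x) = 6.62 × 10^-10.
Assume x ≪ 0.62: x ≈ √(6.62 × 10^-10 × 0.62) = 2.03 × 10^-5 M
(x/C₀ = 0.0033% < 5%, so the approximation holds.)
pOH = 4.69, so pH = 14.00 − pOH = 9.31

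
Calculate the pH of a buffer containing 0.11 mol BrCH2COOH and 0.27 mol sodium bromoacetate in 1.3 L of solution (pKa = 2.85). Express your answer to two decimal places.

pH = 3.24

Using pH = pKa + log([base]/[acid]) with [base]/[acid] = 0.27/0.11:
pH = 2.85 + (+0.390) = 3.24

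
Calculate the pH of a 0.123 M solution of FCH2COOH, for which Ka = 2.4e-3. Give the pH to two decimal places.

pH = 1.80

FCH2COOH ⇌ FCH2COO- + H+
From the ICE table, Ka = [H+]²/(0.123 − [H+]) = 2.4 × 10^-3.
[H+] is not negligible relative to C₀; solve [H+]² + 0.0024·[H+] − 0.000295 = 0.
[H+] = [−0.0024 + √(0.0024² + 0.00118)]/2 = 1.60 × 10^-2 M
pH = −log[H+] = −log(1.60 × 10^-2) = 1.80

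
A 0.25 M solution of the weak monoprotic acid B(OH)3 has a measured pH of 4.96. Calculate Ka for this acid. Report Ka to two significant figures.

Ka = 4.8 × 10^-10

[H+] = 10^(-4.96) = 1.10 × 10^-5 M
At equilibrium [HA] = 0.25 − 1.10 × 10^-5 = 2.50 × 10^-1 M
Ka = [H+][A-]/[HA] = (1.10 × 10^-5)² / 2.50 × 10^-1 = 4.8 × 10^-10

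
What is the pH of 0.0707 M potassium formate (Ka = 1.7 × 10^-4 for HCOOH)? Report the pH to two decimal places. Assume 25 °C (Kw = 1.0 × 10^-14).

HCOO- is the conjugate base of the weak acid HCOOH.
Kb = Kw/Ka = 1.0×10^-14 / 1.7 × 10^-4 = 5.88 × 10^-11
Kb = [OH-]²/(0.0707 − [OH-]) = 5.88 × 10^-11
Neglecting [OH-] in the denominator: [OH-] = √(5.88 × 10^-11 × 0.0707) = 2.04 × 10^-6 M
Check: 0.0029% ionized — well under 5%, approximation valid.
pOH = −log(2.04 × 10^-6) = 5.69; pH = 14.00 − 5.69 = 8.31

pH = 8.31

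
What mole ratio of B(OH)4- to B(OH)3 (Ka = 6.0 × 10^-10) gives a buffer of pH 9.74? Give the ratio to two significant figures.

pKa = -log(6.0 × 10^-10) = 9.222
pH = pKa + log(r) ⇒ log(r) = 9.74 − 9.222 = +0.518
r = [B(OH)4-]/[B(OH)3] = 10^(+0.518) = 3.3

ratio = 3.3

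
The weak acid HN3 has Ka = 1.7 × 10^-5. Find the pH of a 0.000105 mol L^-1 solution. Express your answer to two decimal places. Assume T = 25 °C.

pH = 4.46

HN3 ⇌ N3- + H+
Ka = [H+]²/(0.000105 − [H+]) = 1.7 × 10^-5
The 5% rule fails; solving [H+]² + Ka·[H+] − Ka·C₀ = 0 exactly:
[H+] = (−Ka + √(Ka² + 4·Ka·C₀))/2 = 3.46 × 10^-5 M
pH = −log[H+] = −log(3.46 × 10^-5) = 4.46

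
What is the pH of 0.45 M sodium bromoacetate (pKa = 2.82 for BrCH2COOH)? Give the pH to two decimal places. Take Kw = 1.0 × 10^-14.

pH = 8.24

BrCH2COO- is the conjugate base of the weak acid BrCH2COOH.
Ka = 10^(−2.82) = 1.51 × 10^-3
Kb = Kw/Ka = 1.0×10^-14 / 1.51 × 10^-3 = 6.62 × 10^-12
Let x = [OH-] at equilibrium. Kb = x²/(0.45 − x).
Since Kb ≪ C₀, x ≈ √(Kb·C₀) = 1.73 × 10^-6 M.
(x/C₀ = 0.00038% < 5%, so the approximation holds.)
pOH = −log(1.73 × 10^-6) = 5.76; pH = 14.00 − 5.76 = 8.24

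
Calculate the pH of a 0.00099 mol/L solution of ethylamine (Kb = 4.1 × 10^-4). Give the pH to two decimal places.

pH = 10.67

C2H5NH2 + H2O ⇌ C2H5NH3+ + OH-
Kb = x²/(0.00099 − x) = 4.1 × 10^-4
x is not negligible relative to C₀; solve x² + 0.00041·x − 4.06e-07 = 0.
x = (−Kb + √(Kb² + 4·Kb·C₀))/2 = 4.64 × 10^-4 M
pOH = 3.33, so pH = 14.00 − pOH = 10.67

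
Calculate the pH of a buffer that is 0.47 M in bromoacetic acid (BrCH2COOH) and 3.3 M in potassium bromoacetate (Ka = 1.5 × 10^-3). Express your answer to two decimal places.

pH = 3.67

pKa = −log(1.5 × 10^-3) = 2.824
Using pH = pKa + log([base]/[acid]) with [base]/[acid] = 3.3/0.47:
pH = 2.824 + (+0.846) = 3.67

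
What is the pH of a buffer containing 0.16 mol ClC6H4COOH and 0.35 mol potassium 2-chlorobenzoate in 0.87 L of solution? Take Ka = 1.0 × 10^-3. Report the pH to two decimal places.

pH = 3.34

pKa = −log(1.0 × 10^-3) = 3.000
Henderson–Hasselbalch: pH = pKa + log([ClC6H4COO-]/[ClC6H4COOH]) = 3.000 + log(0.35/0.16)
pH = 3.000 + (+0.340) = 3.34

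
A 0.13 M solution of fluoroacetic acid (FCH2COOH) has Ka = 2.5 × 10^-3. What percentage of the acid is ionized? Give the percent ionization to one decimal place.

12.9%

FCH2COOH ⇌ FCH2COO- + H+; let x = [H+] at equilibrium.
Ka = x²/(C₀ − x); solving the quadratic gives x = 1.68 × 10^-2 M.
% ionization = x/C₀ × 100% = 1.68 × 10^-2/0.13 × 100% = 12.9%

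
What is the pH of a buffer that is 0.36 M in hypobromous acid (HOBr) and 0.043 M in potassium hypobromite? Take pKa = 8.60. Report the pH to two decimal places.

pH = 7.68

Using pH = pKa + log([base]/[acid]) with [base]/[acid] = 0.043/0.36:
pH = 8.60 + (-0.923) = 7.68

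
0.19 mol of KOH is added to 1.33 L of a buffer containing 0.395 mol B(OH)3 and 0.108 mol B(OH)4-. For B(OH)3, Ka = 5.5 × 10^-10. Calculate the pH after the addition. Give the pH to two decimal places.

pH = 9.42

After neutralization: n(B(OH)3) = 0.205 mol, n(B(OH)4-) = 0.298 mol.
pKa = −log(5.5 × 10^-10) = 9.260
Henderson–Hasselbalch with mole ratio 0.298/0.205: pH = 9.260 + (+0.162)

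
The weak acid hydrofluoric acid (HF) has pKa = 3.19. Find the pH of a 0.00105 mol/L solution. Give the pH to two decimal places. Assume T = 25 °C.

pH = 3.25

HF ⇌ F- + H+
Ka = 10^(−3.19) = 6.46 × 10^-4
Ka = [H+]²/(0.00105 − [H+]) = 6.46 × 10^-4
[H+] is not negligible relative to C₀; solve [H+]² + 0.000646·[H+] − 6.78e-07 = 0.
[H+] = (−Ka + √(Ka² + 4·Ka·C₀))/2 = 5.62 × 10^-4 M
pH = −log[H+] = −log(5.62 × 10^-4) = 3.25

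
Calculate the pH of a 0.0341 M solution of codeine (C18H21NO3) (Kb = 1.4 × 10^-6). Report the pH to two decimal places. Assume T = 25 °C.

C18H21NO3 + H2O ⇌ C18H22NO3+ + OH-
From the ICE table, Kb = [OH-]²/(0.0341 − [OH-]) = 1.4 × 10^-6.
Assume [OH-] ≪ 0.0341: [OH-] ≈ √(1.4 × 10^-6 × 0.0341) = 2.18 × 10^-4 M
Check: 0.64% ionized — well under 5%, approximation valid.
pOH = 3.66, so pH = 14.00 − pOH = 10.34

pH = 10.34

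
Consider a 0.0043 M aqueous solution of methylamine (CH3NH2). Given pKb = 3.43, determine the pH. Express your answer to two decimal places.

pH = 11.04

CH3NH2 + H2O ⇌ CH3NH3+ + OH-
Kb = 10^(−3.43) = 3.72 × 10^-4
Kb = x²/(0.0043 − x) = 3.72 × 10^-4
x is not negligible relative to C₀; solve x² + 0.000372·x − 1.6e-06 = 0.
x = (−Kb + √(Kb² + 4·Kb·C₀))/2 = 1.09 × 10^-3 M
pOH = 2.96, so pH = 14.00 − pOH = 11.04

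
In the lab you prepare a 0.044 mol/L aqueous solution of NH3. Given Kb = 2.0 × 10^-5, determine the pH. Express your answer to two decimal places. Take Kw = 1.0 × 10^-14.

pH = 10.97

NH3 + H2O ⇌ NH4+ + OH-
Kb = x²/(0.044 − x) = 2.0 × 10^-5
Since Kb ≪ C₀, x ≈ √(Kb·C₀) = 9.38 × 10^-4 M.
(x/C₀ = 2.1% < 5%, so the approximation holds.)
pOH = −log(9.38 × 10^-4) = 3.03; pH = 14.00 − 3.03 = 10.97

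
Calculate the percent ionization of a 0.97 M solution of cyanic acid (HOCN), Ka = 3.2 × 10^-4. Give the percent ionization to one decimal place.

HOCN ⇌ OCN- + H+; let x = [H+] at equilibrium.
x ≈ √(Ka·C₀) = √(3.2 × 10^-4 × 0.97) = 1.76 × 10^-2 M
Fraction ionized = 1.76 × 10^-2 / 0.97 = 0.0181 → 1.8%

1.8%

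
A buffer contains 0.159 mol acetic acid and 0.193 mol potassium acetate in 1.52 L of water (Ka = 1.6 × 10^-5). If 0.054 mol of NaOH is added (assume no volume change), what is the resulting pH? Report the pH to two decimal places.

After neutralization: n(CH3COOH) = 0.105 mol, n(CH3COO-) = 0.247 mol.
pKa = −log(1.6 × 10^-5) = 4.796
pH = pKa + log([A⁻]/[HA]) = 4.796 + log(0.247/0.105) = 4.796 +0.372

pH = 5.17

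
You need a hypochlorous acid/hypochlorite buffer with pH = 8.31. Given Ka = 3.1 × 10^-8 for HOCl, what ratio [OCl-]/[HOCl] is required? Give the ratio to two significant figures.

ratio = 6.3

pKa = -log(3.1 × 10^-8) = 7.509
pH = pKa + log(r) ⇒ log(r) = 8.31 − 7.509 = +0.801
r = [OCl-]/[HOCl] = 10^(+0.801) = 6.32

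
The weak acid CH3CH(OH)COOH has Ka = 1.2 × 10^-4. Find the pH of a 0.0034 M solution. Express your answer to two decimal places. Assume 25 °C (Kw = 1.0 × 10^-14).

pH = 3.24

CH3CH(OH)COOH ⇌ CH3CH(OH)COO- + H+
Let x = [H+] at equilibrium. Ka = x²/(0.0034 − x).
Here C₀/Ka ≈ 28.3, so the small-x approximation fails. Use the quadratic:
x = [−0.00012 + √(0.00012² + 1.63e-06)]/2 = 5.82 × 10^-4 M
pH = −log(5.82 × 10^-4) = 3.24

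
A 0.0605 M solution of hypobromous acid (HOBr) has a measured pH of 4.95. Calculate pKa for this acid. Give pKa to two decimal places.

pKa = 8.68

[H+] = 10^(-4.95) = 1.12 × 10^-5 M
At equilibrium [HA] = 0.0605 − 1.12 × 10^-5 = 6.05 × 10^-2 M
Ka = [H+][A-]/[HA] = (1.12 × 10^-5)² / 6.05 × 10^-2 = 2.07 × 10^-9
pKa = -log(2.07 × 10^-9) = 8.68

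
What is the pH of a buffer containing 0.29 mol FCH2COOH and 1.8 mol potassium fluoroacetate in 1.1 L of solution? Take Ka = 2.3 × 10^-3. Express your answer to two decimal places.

pH = 3.43

pKa = −log(2.3 × 10^-3) = 2.638
Using pH = pKa + log([base]/[acid]) with [base]/[acid] = 1.8/0.29:
pH = 2.638 + (+0.793) = 3.43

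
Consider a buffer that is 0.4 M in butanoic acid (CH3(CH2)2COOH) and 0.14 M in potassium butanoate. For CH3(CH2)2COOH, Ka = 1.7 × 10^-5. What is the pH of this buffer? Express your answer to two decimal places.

pH = 4.31

pKa = −log(1.7 × 10^-5) = 4.770
Using pH = pKa + log([base]/[acid]) with [base]/[acid] = 0.14/0.4:
pH = 4.770 + (-0.456) = 4.31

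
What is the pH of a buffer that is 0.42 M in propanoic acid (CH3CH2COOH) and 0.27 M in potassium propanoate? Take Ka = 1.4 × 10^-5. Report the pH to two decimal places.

pKa = −log(1.4 × 10^-5) = 4.854
pH = pKa + log([A⁻]/[HA]) = 4.854 + log(0.27/0.42)
pH = 4.854 + (-0.192) = 4.66

pH = 4.66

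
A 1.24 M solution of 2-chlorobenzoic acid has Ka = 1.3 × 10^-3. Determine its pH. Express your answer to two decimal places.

ClC6H4COOH ⇌ ClC6H4COO- + H+
Ka = x²/(1.24 − x) = 1.3 × 10^-3
Neglecting x in the denominator: x = √(1.3 × 10^-3 × 1.24) = 4.01 × 10^-2 M
pH = −log[H+] = −log(4.01 × 10^-2) = 1.40

pH = 1.40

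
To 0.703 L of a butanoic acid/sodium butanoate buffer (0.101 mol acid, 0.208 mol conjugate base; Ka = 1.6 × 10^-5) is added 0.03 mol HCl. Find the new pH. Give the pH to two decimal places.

After neutralization: n(CH3(CH2)2COOH) = 0.131 mol, n(CH3(CH2)2COO-) = 0.178 mol.
pKa = −log(1.6 × 10^-5) = 4.796
Henderson–Hasselbalch with mole ratio 0.178/0.131: pH = 4.796 + (+0.133)

pH = 4.93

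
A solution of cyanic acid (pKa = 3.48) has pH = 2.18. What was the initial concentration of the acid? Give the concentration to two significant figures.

[H+] = 10^(-2.18) = 6.61 × 10^-3 M = x
Ka = 10^(−3.48) = 3.31 × 10^-4
Ka = x²/(C₀ − x) ⇒ C₀ = x + x²/Ka
C₀ = 6.61 × 10^-3 + (6.61 × 10^-3)²/(3.31 × 10^-4) = 1.39 × 10^-1 M

C₀ = 1.4 × 10^-1 M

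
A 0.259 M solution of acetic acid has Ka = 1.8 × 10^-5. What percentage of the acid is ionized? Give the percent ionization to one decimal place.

0.8%

CH3COOH ⇌ CH3COO- + H+; let x = [H+] at equilibrium.
x ≈ √(Ka·C₀) = √(1.8 × 10^-5 × 0.259) = 2.16 × 10^-3 M
% ionization = x/C₀ × 100% = 2.16 × 10^-3/0.259 × 100% = 0.8%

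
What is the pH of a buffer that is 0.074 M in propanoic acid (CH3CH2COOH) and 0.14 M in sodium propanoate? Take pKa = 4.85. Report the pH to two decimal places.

pH = pKa + log([A⁻]/[HA]) = 4.85 + log(0.14/0.074)
pH = 4.85 + (+0.277) = 5.13

pH = 5.13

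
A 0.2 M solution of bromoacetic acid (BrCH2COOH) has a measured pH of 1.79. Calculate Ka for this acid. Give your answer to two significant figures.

Ka = 1.4 × 10^-3

[H+] = 10^(-1.79) = 1.62 × 10^-2 M
At equilibrium [HA] = 0.2 − 1.62 × 10^-2 = 1.84 × 10^-1 M
Ka = [H+][A-]/[HA] = (1.62 × 10^-2)² / 1.84 × 10^-1 = 1.4 × 10^-3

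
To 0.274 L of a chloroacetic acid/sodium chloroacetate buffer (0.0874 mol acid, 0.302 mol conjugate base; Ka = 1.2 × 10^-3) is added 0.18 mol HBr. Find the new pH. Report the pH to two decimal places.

Added H+ converts ClCH2COO- to ClCH2COOH: ClCH2COOH → 0.267 mol, ClCH2COO- → 0.122 mol.
pKa = −log(1.2 × 10^-3) = 2.921
Henderson–Hasselbalch with mole ratio 0.122/0.267: pH = 2.921 + (-0.340)

pH = 2.58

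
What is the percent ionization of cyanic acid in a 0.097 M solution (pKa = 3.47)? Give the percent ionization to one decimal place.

HOCN ⇌ OCN- + H+; let x = [H+] at equilibrium.
Ka = 10^(−3.47) = 3.39 × 10^-4
Ka = x²/(C₀ − x); solving the quadratic gives x = 5.57 × 10^-3 M.
% ionization = x/C₀ × 100% = 5.57 × 10^-3/0.097 × 100% = 5.7%

5.7%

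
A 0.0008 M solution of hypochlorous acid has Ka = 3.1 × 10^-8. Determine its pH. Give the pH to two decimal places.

pH = 5.30

HOCl ⇌ OCl- + H+
From the ICE table, Ka = [H+]²/(0.0008 − [H+]) = 3.1 × 10^-8.
Neglecting [H+] in the denominator: [H+] = √(3.1 × 10^-8 × 0.0008) = 4.98 × 10^-6 M
Check: 0.62% ionized — well under 5%, approximation valid.
pH = −log(4.98 × 10^-6) = 5.30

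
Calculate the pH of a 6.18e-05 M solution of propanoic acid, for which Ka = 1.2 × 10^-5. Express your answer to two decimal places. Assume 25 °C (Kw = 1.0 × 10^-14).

CH3CH2COOH ⇌ CH3CH2COO- + H+
Ka = x²/(6.18e-05 − x) = 1.2 × 10^-5
x is not negligible relative to C₀; solve x² + 1.2e-05·x − 7.42e-10 = 0.
x = [−1.2e-05 + √(1.2e-05² + 2.97e-09)]/2 = 2.19 × 10^-5 M
pH = −log(2.19 × 10^-5) = 4.66

pH = 4.66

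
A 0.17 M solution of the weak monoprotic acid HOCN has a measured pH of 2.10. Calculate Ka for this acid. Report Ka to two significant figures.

Ka = 3.9 × 10^-4

[H+] = 10^(-2.10) = 7.94 × 10^-3 M
At equilibrium [HA] = 0.17 − 7.94 × 10^-3 = 1.62 × 10^-1 M
Ka = [H+][A-]/[HA] = (7.94 × 10^-3)² / 1.62 × 10^-1 = 3.9 × 10^-4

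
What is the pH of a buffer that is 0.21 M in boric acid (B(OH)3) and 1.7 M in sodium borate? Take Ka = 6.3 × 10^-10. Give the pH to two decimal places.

pH = 10.11

pKa = −log(6.3 × 10^-10) = 9.201
pH = pKa + log([A⁻]/[HA]) = 9.201 + log(1.7/0.21)
pH = 9.201 + (+0.908) = 10.11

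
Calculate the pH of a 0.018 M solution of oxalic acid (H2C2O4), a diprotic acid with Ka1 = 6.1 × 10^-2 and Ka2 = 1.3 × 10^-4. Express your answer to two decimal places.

Ka1 ≫ Ka2, so treat the first dissociation as the only significant source of H+.
Ka1 = x²/(0.018 − x) = 6.1 × 10^-2
Solving the quadratic: x = (−Ka1 + √(Ka1² + 4·Ka1·C₀))/2 = 1.45 × 10^-2 M
pH = −log(1.45 × 10^-2) = 1.84

pH = 1.84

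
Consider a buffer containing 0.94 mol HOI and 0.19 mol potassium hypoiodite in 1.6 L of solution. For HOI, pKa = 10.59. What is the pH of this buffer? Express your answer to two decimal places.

Henderson–Hasselbalch: pH = pKa + log([OI-]/[HOI]) = 10.59 + log(0.19/0.94)
pH = 10.59 + (-0.694) = 9.90

pH = 9.90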